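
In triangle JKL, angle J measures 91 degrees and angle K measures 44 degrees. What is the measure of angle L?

By the triangle angle sum property, the three interior angles of any triangle add up to 180°.
We know angle J = 91° and angle K = 44°, so their sum is 135°.
Therefore angle L = 180° - 135° = 45°.

45 degrees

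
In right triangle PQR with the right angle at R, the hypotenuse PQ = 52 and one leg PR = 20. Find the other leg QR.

Rearranging the Pythagorean theorem to solve for the unknown leg:
leg^2 = hypotenuse^2 - known_leg^2 = 2704 - 400 = 2304
leg = sqrt(2304) = 48.

48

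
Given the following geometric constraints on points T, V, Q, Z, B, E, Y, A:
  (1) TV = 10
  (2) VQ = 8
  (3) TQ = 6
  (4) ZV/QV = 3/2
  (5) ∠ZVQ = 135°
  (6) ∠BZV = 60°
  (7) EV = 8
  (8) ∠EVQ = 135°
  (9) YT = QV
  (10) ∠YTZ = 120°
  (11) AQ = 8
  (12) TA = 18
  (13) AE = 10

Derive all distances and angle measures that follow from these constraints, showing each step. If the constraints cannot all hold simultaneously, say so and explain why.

These constraints are not satisfiable: by the triangle inequality in triangle QTA, (3) TQ = 6 and (11) AQ = 8 force TA ≤ 6 + 8 = 14, but (12) says TA = 18. No planar figure meets all of them, so nothing further can be derived.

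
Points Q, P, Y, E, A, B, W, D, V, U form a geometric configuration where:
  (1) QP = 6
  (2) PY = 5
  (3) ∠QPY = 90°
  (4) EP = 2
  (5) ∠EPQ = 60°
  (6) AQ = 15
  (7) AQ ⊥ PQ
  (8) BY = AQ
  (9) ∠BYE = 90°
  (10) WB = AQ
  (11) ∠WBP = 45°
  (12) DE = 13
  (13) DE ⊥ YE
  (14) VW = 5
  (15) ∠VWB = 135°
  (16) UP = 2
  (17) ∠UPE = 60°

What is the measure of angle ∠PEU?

Step 1: By the law of cosines on triangle EPU: EU² = 2² + 2² − 2·2·2·cos(60°) = 4, so EU = 2.
Step 2: By the inverse law of cosines on triangle PEU: cos(∠PEU) = (2² + 2² − 2²) / (2·2·2) = 4/8 = 0.5, so ∠PEU = 60°.

Therefore, the measure of angle ∠PEU = 60°.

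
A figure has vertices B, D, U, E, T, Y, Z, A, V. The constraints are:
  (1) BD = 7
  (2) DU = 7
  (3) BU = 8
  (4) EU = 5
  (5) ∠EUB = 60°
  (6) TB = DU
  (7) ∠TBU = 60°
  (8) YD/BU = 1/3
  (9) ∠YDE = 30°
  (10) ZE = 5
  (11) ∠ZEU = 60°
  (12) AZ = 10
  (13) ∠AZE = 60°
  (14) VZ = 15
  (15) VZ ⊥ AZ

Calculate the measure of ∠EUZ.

Step 1: By the law of cosines on triangle UEZ: UZ² = 5² + 5² − 2·5·5·cos(60°) = 25, so UZ = 5.
Step 2: By the inverse law of cosines on triangle EUZ: cos(∠EUZ) = (5² + 5² − 5²) / (2·5·5) = 25/50 = 0.5, so ∠EUZ = 60°.

Therefore, the measure of angle ∠EUZ = 60°.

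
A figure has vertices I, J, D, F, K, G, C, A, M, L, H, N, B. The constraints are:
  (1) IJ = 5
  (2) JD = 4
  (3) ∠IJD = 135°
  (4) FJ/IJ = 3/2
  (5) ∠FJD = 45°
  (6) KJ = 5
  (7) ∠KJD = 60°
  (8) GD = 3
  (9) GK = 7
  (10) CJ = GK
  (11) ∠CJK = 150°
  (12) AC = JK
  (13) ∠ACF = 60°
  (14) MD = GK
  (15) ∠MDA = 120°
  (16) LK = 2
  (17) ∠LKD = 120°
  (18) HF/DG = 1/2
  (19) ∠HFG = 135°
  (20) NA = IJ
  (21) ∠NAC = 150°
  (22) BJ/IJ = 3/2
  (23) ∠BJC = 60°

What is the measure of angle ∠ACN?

From the given relations: AC = JK = 5; NA = IJ = 5.
Step 1: By the law of cosines on triangle CAN: CN² = 5² + 5² − 2·5·5·cos(150°) = 93.3, so CN ≈ 9.66.
Step 2: By the inverse law of cosines on triangle ACN: cos(∠ACN) = (5² + 9.66² − 5²) / (2·5·9.66) = 93.3/96.59 = 0.9659, so ∠ACN = 15°.

Therefore, the measure of angle ∠ACN = 15°.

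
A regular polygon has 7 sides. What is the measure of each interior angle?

Each interior angle of a regular n-gon is (n - 2) * 180 / n.
For n = 7: (7 - 2) * 180 / 7 = 900/7 = 900/7 degrees.

900/7 degrees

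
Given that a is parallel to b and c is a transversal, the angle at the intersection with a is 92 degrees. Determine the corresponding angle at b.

Corresponding angles formed by parallel lines and a transversal are equal.
The given angle is 92 degrees.
The corresponding angle = 92 degrees.

92 degrees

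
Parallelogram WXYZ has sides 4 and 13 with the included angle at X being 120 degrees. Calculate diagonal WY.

Using the law of cosines:
d^2 = 4^2 + 13^2 - 2(4)(13)cos(120 degrees)
d^2 = 16 + 169 - 104*-1/2
d^2 = 237
d = sqrt(237)

sqrt(237)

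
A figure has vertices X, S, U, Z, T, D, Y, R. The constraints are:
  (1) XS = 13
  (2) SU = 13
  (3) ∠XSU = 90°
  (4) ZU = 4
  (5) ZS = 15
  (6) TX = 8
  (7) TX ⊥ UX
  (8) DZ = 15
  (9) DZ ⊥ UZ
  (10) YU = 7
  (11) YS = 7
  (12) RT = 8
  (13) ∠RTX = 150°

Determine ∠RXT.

Step 1: By the law of cosines on triangle XTR: XR² = 8² + 8² − 2·8·8·cos(150°) = 238.85, so XR ≈ 15.45.
Step 2: By the inverse law of cosines on triangle RXT: cos(∠RXT) = (15.45² + 8² − 8²) / (2·15.45·8) = 238.85/247.28 = 0.9659, so ∠RXT = 15°.

Therefore, the measure of angle ∠RXT = 15°.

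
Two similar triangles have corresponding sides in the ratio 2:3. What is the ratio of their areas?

Area scales with the square of linear dimensions. If every length is multiplied by 2/3, then the area is multiplied by (2/3)^2 = 4/9.
The area ratio is 4:9.

4:9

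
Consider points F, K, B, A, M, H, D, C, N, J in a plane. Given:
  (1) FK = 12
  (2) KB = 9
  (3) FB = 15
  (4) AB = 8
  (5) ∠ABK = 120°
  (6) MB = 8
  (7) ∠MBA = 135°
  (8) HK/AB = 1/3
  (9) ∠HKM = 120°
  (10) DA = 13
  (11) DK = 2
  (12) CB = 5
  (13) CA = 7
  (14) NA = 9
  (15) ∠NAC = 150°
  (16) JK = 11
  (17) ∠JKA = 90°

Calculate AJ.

Step 1: By the law of cosines on triangle ABK: AK² = 8² + 9² − 2·8·9·cos(120°) = 217, so AK ≈ 14.73.
Step 2: By the law of cosines on triangle AKJ: AJ² = 14.73² + 11² − 2·14.73·11·cos(90°) = 338, so AJ = 13·√2.

Therefore, the length of AJ = 13·√2.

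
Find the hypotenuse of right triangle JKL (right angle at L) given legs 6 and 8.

In a right triangle, the square of the hypotenuse equals the sum of the squares of the two legs.
The legs are 6 and 8, so the hypotenuse = sqrt(36 + 64) = sqrt(100) = 10.

10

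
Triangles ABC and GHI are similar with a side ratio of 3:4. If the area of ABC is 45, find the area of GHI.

The ratio of areas of similar triangles = (side ratio)^2.
Side ratio = 3:4, so area ratio = 9:16.
Area of GHI / Area of ABC = 16/9
Area of GHI = 45 * 16/9 = 80

80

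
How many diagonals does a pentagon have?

Total line segments between 5 vertices = C(5,2) = 10.
Subtract the 5 sides: 10 - 5 = 5 diagonals.

5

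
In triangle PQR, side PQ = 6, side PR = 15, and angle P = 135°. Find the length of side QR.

By the law of cosines: QR^2 = PQ^2 + PR^2 - 2*PQ*PR*cos(P)
QR^2 = 6^2 + 15^2 - 2*6*15*cos(135°)
QR^2 = 36 + 225 - 180*(-sqrt(2)/2)
QR^2 = 90*sqrt(2) + 261
QR = 3*sqrt(10*sqrt(2) + 29)

3*sqrt(10*sqrt(2) + 29)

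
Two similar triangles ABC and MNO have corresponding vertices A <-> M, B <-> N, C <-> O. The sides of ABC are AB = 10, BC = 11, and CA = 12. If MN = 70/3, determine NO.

k = 70/3/10 = 7/3. NO = 7/3 * 11 = 77/3.

77/3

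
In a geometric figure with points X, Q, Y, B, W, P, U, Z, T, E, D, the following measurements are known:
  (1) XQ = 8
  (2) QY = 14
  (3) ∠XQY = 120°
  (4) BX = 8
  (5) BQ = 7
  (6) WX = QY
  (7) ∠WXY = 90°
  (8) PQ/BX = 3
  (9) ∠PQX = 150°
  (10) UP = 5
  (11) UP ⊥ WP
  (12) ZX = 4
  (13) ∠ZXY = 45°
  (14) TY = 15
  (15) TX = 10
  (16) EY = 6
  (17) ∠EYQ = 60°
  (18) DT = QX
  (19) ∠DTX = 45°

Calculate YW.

From the given relations: WX = QY = 14.
Step 1: By the law of cosines on triangle XQY: XY² = 8² + 14² − 2·8·14·cos(120°) = 372, so XY = 2·√93.
Step 2: By the law of cosines on triangle YXW: YW² = (2·√93)² + 14² − 2·2·√93·14·cos(90°) = 568, so YW = 2·√142.

Therefore, the length of YW = 2·√142.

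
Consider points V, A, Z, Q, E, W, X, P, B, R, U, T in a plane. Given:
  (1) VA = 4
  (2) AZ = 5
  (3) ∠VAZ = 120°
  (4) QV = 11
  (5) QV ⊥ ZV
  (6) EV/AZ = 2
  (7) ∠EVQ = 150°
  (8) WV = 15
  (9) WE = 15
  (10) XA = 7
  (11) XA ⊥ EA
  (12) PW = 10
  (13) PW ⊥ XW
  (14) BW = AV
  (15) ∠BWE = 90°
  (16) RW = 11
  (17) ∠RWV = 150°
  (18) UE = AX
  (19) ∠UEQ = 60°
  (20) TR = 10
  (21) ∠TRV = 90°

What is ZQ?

Step 1: By the law of cosines on triangle ZAV: ZV² = 5² + 4² − 2·5·4·cos(120°) = 61, so ZV = √61.
Step 2: By the law of cosines on triangle ZVQ: ZQ² = √61² + 11² − 2·√61·11·cos(90°) = 182, so ZQ = √182.

Therefore, the length of ZQ = √182.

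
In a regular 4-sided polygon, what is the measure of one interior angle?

Each interior angle of a regular n-gon is (n - 2) * 180 / n.
For n = 4: (4 - 2) * 180 / 4 = 360/4 = 90 degrees.

90 degrees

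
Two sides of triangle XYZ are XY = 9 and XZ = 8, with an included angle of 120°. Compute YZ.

Law of cosines: YZ^2 = 9^2 + 8^2 - 2(9)(8)cos(120°) = 217, so YZ = sqrt(217).

sqrt(217)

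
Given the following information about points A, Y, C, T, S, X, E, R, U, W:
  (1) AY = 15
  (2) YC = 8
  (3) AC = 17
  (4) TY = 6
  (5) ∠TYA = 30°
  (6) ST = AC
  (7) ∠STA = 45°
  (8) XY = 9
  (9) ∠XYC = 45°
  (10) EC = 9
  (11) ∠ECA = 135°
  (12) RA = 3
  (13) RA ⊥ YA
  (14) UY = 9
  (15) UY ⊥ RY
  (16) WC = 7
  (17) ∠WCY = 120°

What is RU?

Step 1: By the law of cosines on triangle RAY: RY² = 3² + 15² − 2·3·15·cos(90°) = 234, so RY = 3·√26.
Step 2: By the law of cosines on triangle RYU: RU² = (3·√26)² + 9² − 2·3·√26·9·cos(90°) = 315, so RU = 3·√35.

Therefore, the length of RU = 3·√35.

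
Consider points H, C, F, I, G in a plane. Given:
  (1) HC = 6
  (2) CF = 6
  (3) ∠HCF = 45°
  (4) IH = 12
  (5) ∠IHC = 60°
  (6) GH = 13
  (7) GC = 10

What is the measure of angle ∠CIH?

Step 1: By the law of cosines on triangle IHC: IC² = 12² + 6² − 2·12·6·cos(60°) = 108, so IC = 6·√3.
Step 2: By the inverse law of cosines on triangle CIH: cos(∠CIH) = ((6·√3)² + 12² − 6²) / (2·6·√3·12) = 216/249.42 = 0.866, so ∠CIH = 30°.

Therefore, the measure of angle ∠CIH = 30°.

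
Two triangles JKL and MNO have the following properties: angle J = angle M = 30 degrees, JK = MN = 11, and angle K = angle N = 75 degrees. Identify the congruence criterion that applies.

The given information matches ASA: Two pairs of corresponding angles and the included side are equal (Angle-Side-Angle).

ASA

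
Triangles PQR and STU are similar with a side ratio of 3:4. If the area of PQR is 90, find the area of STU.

For similar figures, the area ratio equals the square of the side ratio.
Side ratio (PQR to STU) = 3:4, so area ratio = 3^2:4^2 = 9:16.
If the area of PQR is 90, then the area of STU = 90 * (16/9) = 160.

160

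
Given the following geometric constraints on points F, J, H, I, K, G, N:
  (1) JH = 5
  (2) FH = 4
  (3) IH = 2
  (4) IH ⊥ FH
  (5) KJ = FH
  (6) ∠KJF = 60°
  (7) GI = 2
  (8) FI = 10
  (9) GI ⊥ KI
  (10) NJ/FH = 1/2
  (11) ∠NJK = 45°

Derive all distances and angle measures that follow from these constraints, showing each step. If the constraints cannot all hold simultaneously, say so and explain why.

These constraints are not satisfiable: by the triangle inequality in triangle HFI, (2) FH = 4 and (3) IH = 2 force FI ≤ 4 + 2 = 6, but (8) says FI = 10. No planar figure meets all of them, so nothing further can be derived.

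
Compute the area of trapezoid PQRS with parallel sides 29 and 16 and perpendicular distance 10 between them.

Area of a trapezoid = (base1 + base2) * height / 2
Area = (29 + 16) * 10 / 2
Area = 45 * 10 / 2
Area = 450 / 2
Area = 225

225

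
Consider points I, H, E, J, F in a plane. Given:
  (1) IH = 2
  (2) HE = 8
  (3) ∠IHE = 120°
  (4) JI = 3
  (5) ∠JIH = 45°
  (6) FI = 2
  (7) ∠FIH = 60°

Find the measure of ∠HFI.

Step 1: By the law of cosines on triangle FIH: FH² = 2² + 2² − 2·2·2·cos(60°) = 4, so FH = 2.
Step 2: By the inverse law of cosines on triangle HFI: cos(∠HFI) = (2² + 2² − 2²) / (2·2·2) = 4/8 = 0.5, so ∠HFI = 60°.

Therefore, the measure of angle ∠HFI = 60°.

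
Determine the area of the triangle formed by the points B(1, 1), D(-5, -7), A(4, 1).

The Shoelace formula computes the area from vertex coordinates by summing cross products.
For vertices (1,1), (-5,-7), (4,1):
Signed sum = 1*-7 - -5*1 + -5*1 - 4*-7 + 4*1 - 1*1
= -2 + 23 + 3 = 24
Area = (1/2)|24| = 12.

12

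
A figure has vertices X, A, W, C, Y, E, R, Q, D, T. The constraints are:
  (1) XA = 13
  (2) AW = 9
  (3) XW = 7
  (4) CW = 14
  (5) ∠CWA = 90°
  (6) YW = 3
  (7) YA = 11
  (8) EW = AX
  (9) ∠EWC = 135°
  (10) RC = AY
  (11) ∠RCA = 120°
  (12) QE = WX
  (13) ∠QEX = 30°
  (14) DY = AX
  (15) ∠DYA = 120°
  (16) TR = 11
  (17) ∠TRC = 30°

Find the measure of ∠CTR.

From the given relations: RC = AY = 11.
Step 1: By the law of cosines on triangle TRC: TC² = 11² + 11² − 2·11·11·cos(30°) = 32.42, so TC ≈ 5.69.
Step 2: By the inverse law of cosines on triangle CTR: cos(∠CTR) = (5.69² + 11² − 11²) / (2·5.69·11) = 32.42/125.27 = 0.2588, so ∠CTR = 75°.

Therefore, the measure of angle ∠CTR = 75°.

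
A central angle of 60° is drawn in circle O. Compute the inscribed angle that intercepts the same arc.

An inscribed angle intercepts an arc from a point on the circle, while the central angle intercepts the same arc from the center.
The inscribed angle is always half the central angle: 60° / 2 = 30°.

30°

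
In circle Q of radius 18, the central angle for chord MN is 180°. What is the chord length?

Drop a perpendicular from the center to the chord, bisecting both the chord and the central angle.
Each half-chord = r sin(θ/2) = 18 sin(90°).
The full chord = 2 × 18 × sin(90°) = 36.

36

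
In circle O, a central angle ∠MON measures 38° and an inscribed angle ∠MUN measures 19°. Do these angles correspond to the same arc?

By the inscribed angle theorem, if both angles subtend the same arc, the inscribed angle must be half the central angle.
Half of 38° = 19°, which equals the given inscribed angle of 19°.
Therefore, yes, they correspond to the same arc.

Yes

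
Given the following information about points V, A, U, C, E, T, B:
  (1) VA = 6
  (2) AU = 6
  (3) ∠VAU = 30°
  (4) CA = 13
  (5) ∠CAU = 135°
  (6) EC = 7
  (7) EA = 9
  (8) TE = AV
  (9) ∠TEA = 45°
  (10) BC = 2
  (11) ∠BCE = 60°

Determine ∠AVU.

Step 1: By the law of cosines on triangle VAU: VU² = 6² + 6² − 2·6·6·cos(30°) = 9.65, so VU ≈ 3.11.
Step 2: By the inverse law of cosines on triangle AVU: cos(∠AVU) = (6² + 3.11² − 6²) / (2·6·3.11) = 9.65/37.27 = 0.2588, so ∠AVU = 75°.

Therefore, the measure of angle ∠AVU = 75°.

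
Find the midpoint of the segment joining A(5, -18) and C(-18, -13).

M = ((x₁ + x₂)/2, (y₁ + y₂)/2)
= ((5 + -18)/2, (-18 + -13)/2)
= (-13/2, -31/2) = (-13/2, -31/2)

(-13/2, -31/2)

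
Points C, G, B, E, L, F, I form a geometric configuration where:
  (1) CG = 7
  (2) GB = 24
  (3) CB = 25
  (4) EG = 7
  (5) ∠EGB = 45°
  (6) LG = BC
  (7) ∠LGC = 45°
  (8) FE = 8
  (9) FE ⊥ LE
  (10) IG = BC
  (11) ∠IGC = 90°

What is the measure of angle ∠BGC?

Step 1: By the inverse law of cosines on triangle BGC: cos(∠BGC) = (24² + 7² − 25²) / (2·24·7) = 0/336 = 0, so ∠BGC = 90°.

Therefore, the measure of angle ∠BGC = 90°.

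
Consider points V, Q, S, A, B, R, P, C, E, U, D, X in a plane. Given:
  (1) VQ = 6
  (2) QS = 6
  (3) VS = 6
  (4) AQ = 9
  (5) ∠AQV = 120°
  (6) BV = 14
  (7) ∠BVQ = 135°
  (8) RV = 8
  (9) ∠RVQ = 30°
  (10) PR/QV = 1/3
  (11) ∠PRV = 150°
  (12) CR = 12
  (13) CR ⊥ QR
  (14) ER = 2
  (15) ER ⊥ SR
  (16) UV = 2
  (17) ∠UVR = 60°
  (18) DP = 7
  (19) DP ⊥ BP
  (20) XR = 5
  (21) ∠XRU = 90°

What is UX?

Step 1: By the law of cosines on triangle UVR: UR² = 2² + 8² − 2·2·8·cos(60°) = 52, so UR = 2·√13.
Step 2: By the law of cosines on triangle URX: UX² = (2·√13)² + 5² − 2·2·√13·5·cos(90°) = 77, so UX = √77.

Therefore, the length of UX = √77.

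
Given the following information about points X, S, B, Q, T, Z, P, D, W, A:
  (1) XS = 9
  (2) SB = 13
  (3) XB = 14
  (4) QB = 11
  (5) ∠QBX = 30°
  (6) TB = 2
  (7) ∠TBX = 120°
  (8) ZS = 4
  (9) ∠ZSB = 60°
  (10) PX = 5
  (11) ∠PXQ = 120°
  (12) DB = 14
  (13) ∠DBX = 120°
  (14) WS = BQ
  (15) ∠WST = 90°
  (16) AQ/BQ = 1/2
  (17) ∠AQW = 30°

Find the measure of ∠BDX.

Step 1: By the law of cosines on triangle DBX: DX² = 14² + 14² − 2·14·14·cos(120°) = 588, so DX = 14·√3.
Step 2: By the inverse law of cosines on triangle BDX: cos(∠BDX) = (14² + (14·√3)² − 14²) / (2·14·14·√3) = 588/678.96 = 0.866, so ∠BDX = 30°.

Therefore, the measure of angle ∠BDX = 30°.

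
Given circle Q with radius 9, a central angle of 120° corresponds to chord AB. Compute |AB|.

Chord length = 2r sin(θ/2)
= 2 × 9 × sin(120°/2)
= 2 × 9 × sin(60°)
= 9*sqrt(3)

9*sqrt(3)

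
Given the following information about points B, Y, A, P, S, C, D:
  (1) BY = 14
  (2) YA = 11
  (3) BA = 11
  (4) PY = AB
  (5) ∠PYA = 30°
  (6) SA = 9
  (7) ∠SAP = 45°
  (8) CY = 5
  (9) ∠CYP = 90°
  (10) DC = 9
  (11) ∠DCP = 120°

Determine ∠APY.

From the given relations: PY = AB = 11.
Step 1: By the law of cosines on triangle PYA: PA² = 11² + 11² − 2·11·11·cos(30°) = 32.42, so PA ≈ 5.69.
Step 2: By the inverse law of cosines on triangle APY: cos(∠APY) = (5.69² + 11² − 11²) / (2·5.69·11) = 32.42/125.27 = 0.2588, so ∠APY = 75°.

Therefore, the measure of angle ∠APY = 75°.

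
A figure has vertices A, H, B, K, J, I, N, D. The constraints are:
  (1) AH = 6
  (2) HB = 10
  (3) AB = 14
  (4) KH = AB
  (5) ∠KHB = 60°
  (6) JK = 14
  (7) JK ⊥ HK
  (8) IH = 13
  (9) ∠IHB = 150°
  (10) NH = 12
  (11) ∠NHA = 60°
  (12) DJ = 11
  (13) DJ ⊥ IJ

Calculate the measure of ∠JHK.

From the given relations: KH = AB = 14.
Step 1: By the law of cosines on triangle HKJ: HJ² = 14² + 14² − 2·14·14·cos(90°) = 392, so HJ = 14·√2.
Step 2: By the inverse law of cosines on triangle JHK: cos(∠JHK) = ((14·√2)² + 14² − 14²) / (2·14·√2·14) = 392/554.37 = 0.7071, so ∠JHK = 45°.

Therefore, the measure of angle ∠JHK = 45°.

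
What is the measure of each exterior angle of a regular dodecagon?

Each exterior angle of a regular n-gon is 360 / n.
For n = 12: 360 / 12 = 30 degrees.

30 degrees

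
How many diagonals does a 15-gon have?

The number of diagonals in an n-gon is n(n - 3)/2.
For n = 15: 15(15 - 3)/2 = 15 × 12 / 2 = 90.

90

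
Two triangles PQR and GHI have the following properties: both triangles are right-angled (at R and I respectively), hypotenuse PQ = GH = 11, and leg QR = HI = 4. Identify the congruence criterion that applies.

Consider the given information: both triangles are right-angled (at R and I respectively), hypotenuse PQ = GH = 11, and leg QR = HI = 4
This is not SAS or ASA: SAS requires two sides and the included angle between them. ASA requires two angles and the side between them.
The correct criterion is HL. The hypotenuse and one leg of two right triangles are equal (Hypotenuse-Leg).

HL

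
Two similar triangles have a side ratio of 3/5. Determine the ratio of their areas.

Area ratio = (side ratio)^2 = (3/5)^2 = 9:25.

9:25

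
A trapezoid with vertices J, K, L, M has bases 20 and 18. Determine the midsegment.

midsegment = (20 + 18) / 2 = 38 / 2 = 19

19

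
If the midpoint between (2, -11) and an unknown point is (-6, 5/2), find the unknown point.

Using the midpoint formula: M = ((x1 + x2)/2, (y1 + y2)/2)
We know M = (-6, 5/2) and M = (2, -11)
For x: -6 = (2 + x2)/2, so x2 = 2*-6 - 2 = -14
For y: 5/2 = (-11 + y2)/2, so y2 = 2*5/2 - -11 = 16
L = (-14, 16)

(-14, 16)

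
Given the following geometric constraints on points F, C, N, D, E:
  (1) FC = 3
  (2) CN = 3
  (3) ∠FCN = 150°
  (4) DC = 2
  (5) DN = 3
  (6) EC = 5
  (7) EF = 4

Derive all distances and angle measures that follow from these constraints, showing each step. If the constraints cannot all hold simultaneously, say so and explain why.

The constraints are consistent.

Step 1: From FC = 3, CN = 3, and ∠FCN = 150°, by the law of cosines:
  FN² = FC² + CN² - 2·FC·CN·cos(150°) = 9 + 9 + 15.59 = 33.59
  FN ≈ 5.8

Step 2: From FC = 3, FE = 4, CE = 5, by the inverse law of cosines:
  cos(∠CFE) = (FC² + FE² - CE²) / (2·FC·FE)
  ∠CFE = 90°

Step 3: From CD = 2, CN = 3, DN = 3, by the inverse law of cosines:
  cos(∠DCN) = (CD² + CN² - DN²) / (2·CD·CN)
  ∠DCN = 70.53°

Step 4: From CE = 5, CF = 3, EF = 4, by the inverse law of cosines:
  cos(∠ECF) = (CE² + CF² - EF²) / (2·CE·CF)
  ∠ECF = 53.13°

Step 5: From NC = 3, ND = 3, CD = 2, by the inverse law of cosines:
  cos(∠CND) = (NC² + ND² - CD²) / (2·NC·ND)
  ∠CND = 38.94°

Step 6: From DC = 2, DN = 3, CN = 3, by the inverse law of cosines:
  cos(∠CDN) = (DC² + DN² - CN²) / (2·DC·DN)
  ∠CDN = 70.53°

Step 7: From EC = 5, EF = 4, CF = 3, by the inverse law of cosines:
  cos(∠CEF) = (EC² + EF² - CF²) / (2·EC·EF)
  ∠CEF = 36.87°

Step 8: From FC = 3, FN = 5.8, CN = 3, by the inverse law of cosines:
  cos(∠CFN) = (FC² + FN² - CN²) / (2·FC·FN)
  ∠CFN = 15°

Step 9: From NC = 3, NF = 5.8, CF = 3, by the inverse law of cosines:
  cos(∠CNF) = (NC² + NF² - CF²) / (2·NC·NF)
  ∠CNF = 15°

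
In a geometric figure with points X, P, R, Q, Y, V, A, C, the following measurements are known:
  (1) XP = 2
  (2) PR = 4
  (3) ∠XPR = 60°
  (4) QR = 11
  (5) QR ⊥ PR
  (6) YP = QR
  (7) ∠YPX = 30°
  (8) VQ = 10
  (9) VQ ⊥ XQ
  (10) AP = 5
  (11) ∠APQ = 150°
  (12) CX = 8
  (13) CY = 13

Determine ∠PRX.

Step 1: By the law of cosines on triangle RPX: RX² = 4² + 2² − 2·4·2·cos(60°) = 12, so RX = 2·√3.
Step 2: By the inverse law of cosines on triangle PRX: cos(∠PRX) = (4² + (2·√3)² − 2²) / (2·4·2·√3) = 24/27.71 = 0.866, so ∠PRX = 30°.

Therefore, the measure of angle ∠PRX = 30°.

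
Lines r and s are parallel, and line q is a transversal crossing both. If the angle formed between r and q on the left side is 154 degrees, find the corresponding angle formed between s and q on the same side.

Corresponding angles are equal: 154 degrees.

154 degrees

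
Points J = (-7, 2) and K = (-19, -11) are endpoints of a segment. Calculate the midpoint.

The midpoint is the point halfway along the segment.
Move half the horizontal distance: -7 + (-19 - -7)/2 = -7 + -12/2 = -13
Move half the vertical distance: 2 + (-11 - 2)/2 = 2 + -13/2 = -9/2
Midpoint = (-13, -9/2)

(-13, -9/2)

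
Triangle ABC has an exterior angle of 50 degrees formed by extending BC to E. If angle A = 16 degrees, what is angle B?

By the exterior angle theorem: exterior angle = sum of remote interior angles.
50 = 16 + angle B
angle B = 50 - 16 = 34 degrees

34 degrees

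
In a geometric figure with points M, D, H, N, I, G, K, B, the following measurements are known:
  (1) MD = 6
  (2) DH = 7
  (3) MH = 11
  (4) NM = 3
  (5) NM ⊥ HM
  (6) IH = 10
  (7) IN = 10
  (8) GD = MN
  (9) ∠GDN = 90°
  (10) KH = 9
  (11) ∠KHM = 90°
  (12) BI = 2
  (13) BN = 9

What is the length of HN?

Step 1: By the law of cosines on triangle HMN: HN² = 11² + 3² − 2·11·3·cos(90°) = 130, so HN = √130.

Therefore, the length of HN = √130.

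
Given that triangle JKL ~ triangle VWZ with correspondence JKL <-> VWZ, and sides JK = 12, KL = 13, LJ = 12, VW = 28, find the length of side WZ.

Since the triangles are similar, the ratio of corresponding sides is constant.
Scale factor k = VW / JK = 28 / 12 = 7/3
WZ = k * KL = 7/3 * 13 = 91/3

91/3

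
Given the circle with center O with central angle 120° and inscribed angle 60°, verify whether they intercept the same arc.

By the inscribed angle theorem, if both angles subtend the same arc, the inscribed angle must be half the central angle.
Half of 120° = 60°, which equals the given inscribed angle of 60°.
Therefore, yes, they correspond to the same arc.

Yes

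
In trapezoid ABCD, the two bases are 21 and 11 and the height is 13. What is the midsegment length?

The midsegment (median) of a trapezoid connects the midpoints of the non-parallel sides.
Its length is the average of the two bases: (21 + 11) / 2 = 16.

16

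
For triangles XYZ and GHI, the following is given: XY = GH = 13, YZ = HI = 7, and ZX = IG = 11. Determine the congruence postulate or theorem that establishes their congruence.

The given information provides:
XY = GH = 13, YZ = HI = 7, and ZX = IG = 11
This matches the SSS congruence theorem.
All three pairs of corresponding sides are equal (Side-Side-Side).

SSS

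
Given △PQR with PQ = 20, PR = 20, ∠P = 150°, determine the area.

When two sides and the included angle are known, the area formula is (1/2)ab sin(C).
The height from one side to the opposite vertex is 20 sin(150°) = 10.
Area = (1/2) * 20 * 10 = 100.

100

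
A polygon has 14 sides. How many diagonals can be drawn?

Each of the 14 vertices connects to 11 non-adjacent vertices via diagonals.
Total connections = 14 × 11 = 154, but each diagonal is counted twice.
Number of diagonals = 154 / 2 = 77.

77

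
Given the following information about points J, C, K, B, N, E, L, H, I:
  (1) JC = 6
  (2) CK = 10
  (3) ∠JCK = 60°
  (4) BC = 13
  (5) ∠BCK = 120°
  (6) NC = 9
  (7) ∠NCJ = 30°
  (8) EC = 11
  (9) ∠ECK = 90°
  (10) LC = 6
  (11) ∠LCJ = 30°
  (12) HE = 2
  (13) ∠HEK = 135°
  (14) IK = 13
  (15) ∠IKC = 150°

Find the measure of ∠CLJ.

Step 1: By the law of cosines on triangle LCJ: LJ² = 6² + 6² − 2·6·6·cos(30°) = 9.65, so LJ ≈ 3.11.
Step 2: By the inverse law of cosines on triangle CLJ: cos(∠CLJ) = (6² + 3.11² − 6²) / (2·6·3.11) = 9.65/37.27 = 0.2588, so ∠CLJ = 75°.

Therefore, the measure of angle ∠CLJ = 75°.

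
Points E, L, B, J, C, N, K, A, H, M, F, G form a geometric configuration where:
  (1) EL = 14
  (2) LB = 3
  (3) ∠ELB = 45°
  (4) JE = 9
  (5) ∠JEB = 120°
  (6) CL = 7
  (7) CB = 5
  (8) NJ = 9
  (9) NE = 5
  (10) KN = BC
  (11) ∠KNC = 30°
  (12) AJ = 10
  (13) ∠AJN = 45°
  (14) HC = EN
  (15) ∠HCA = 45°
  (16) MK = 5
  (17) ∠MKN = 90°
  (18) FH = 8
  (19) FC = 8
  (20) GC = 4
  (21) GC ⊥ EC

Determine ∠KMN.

From the given relations: KN = BC = 5.
Step 1: By the law of cosines on triangle MKN: MN² = 5² + 5² − 2·5·5·cos(90°) = 50, so MN = 5·√2.
Step 2: By the inverse law of cosines on triangle KMN: cos(∠KMN) = (5² + (5·√2)² − 5²) / (2·5·5·√2) = 50/70.71 = 0.7071, so ∠KMN = 45°.

Therefore, the measure of angle ∠KMN = 45°.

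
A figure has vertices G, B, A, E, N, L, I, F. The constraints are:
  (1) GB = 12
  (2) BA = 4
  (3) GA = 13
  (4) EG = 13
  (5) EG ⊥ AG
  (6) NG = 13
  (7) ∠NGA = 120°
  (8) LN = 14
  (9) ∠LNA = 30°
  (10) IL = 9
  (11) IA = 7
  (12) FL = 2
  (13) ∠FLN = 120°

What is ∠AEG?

Step 1: By the law of cosines on triangle EGA: EA² = 13² + 13² − 2·13·13·cos(90°) = 338, so EA = 13·√2.
Step 2: By the inverse law of cosines on triangle AEG: cos(∠AEG) = ((13·√2)² + 13² − 13²) / (2·13·√2·13) = 338/478 = 0.7071, so ∠AEG = 45°.

Therefore, the measure of angle ∠AEG = 45°.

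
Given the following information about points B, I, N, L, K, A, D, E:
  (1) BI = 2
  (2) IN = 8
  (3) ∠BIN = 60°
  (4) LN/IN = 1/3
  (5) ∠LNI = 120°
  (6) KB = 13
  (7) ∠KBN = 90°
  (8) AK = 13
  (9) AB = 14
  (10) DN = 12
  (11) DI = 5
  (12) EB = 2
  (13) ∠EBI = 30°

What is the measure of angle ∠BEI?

Step 1: By the law of cosines on triangle EBI: EI² = 2² + 2² − 2·2·2·cos(30°) = 1.07, so EI ≈ 1.04.
Step 2: By the inverse law of cosines on triangle BEI: cos(∠BEI) = (2² + 1.04² − 2²) / (2·2·1.04) = 1.07/4.14 = 0.2588, so ∠BEI = 75°.

Therefore, the measure of angle ∠BEI = 75°.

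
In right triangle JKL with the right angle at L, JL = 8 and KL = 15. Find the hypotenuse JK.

In a right triangle, the square of the hypotenuse equals the sum of the squares of the two legs.
The legs are 8 and 15, so the hypotenuse = sqrt(64 + 225) = sqrt(289) = 17.

17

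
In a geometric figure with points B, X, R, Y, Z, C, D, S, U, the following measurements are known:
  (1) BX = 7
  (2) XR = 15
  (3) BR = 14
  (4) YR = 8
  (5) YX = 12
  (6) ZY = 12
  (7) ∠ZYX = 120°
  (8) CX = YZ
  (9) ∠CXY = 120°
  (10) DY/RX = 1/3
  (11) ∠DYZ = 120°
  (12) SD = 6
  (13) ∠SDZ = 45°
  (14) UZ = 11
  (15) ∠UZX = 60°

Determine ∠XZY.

Step 1: By the law of cosines on triangle ZYX: ZX² = 12² + 12² − 2·12·12·cos(120°) = 432, so ZX = 12·√3.
Step 2: By the inverse law of cosines on triangle XZY: cos(∠XZY) = ((12·√3)² + 12² − 12²) / (2·12·√3·12) = 432/498.83 = 0.866, so ∠XZY = 30°.

Therefore, the measure of angle ∠XZY = 30°.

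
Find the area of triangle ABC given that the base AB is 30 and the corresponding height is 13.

Area = (1/2) * base * height
Area = (1/2) * 30 * 13
Area = 195

195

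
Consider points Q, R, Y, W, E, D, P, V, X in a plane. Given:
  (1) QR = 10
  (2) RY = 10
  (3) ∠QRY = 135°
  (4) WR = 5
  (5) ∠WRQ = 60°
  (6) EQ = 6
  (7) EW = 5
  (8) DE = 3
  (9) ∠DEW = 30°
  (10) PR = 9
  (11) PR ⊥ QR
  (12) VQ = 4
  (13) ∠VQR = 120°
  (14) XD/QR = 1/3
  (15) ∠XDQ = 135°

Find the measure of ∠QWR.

Step 1: By the law of cosines on triangle WRQ: WQ² = 5² + 10² − 2·5·10·cos(60°) = 75, so WQ = 5·√3.
Step 2: By the inverse law of cosines on triangle QWR: cos(∠QWR) = ((5·√3)² + 5² − 10²) / (2·5·√3·5) = 0/86.6 = 0, so ∠QWR = 90°.

Therefore, the measure of angle ∠QWR = 90°.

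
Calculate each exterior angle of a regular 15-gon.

Each exterior angle of a regular n-gon is 360 / n.
For n = 15: 360 / 15 = 24 degrees.

24 degrees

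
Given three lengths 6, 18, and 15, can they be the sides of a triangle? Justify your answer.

Check all three triangle inequalities:
6 + 18 = 24 > 15 ✓
6 + 15 = 21 > 18 ✓
18 + 15 = 33 > 6 ✓
All conditions hold, so these sides form a valid triangle.

Yes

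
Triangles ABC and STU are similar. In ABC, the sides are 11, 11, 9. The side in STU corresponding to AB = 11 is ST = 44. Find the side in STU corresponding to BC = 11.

Similar triangles have proportional sides. Setting up the proportion:
ST / AB = TU / BC
44 / 11 = TU / 11
TU = 11 * 44 / 11 = 44.

44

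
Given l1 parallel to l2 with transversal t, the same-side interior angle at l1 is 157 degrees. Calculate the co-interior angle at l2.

Co-interior angles (same-side interior) formed by parallel lines and a transversal are supplementary (sum to 180 degrees).
The given angle is 157 degrees.
The co-interior angle = 180 - 157 = 23 degrees.

23 degrees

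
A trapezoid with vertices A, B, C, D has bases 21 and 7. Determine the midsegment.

The midsegment of a trapezoid = (base1 + base2) / 2
midsegment = (21 + 7) / 2
midsegment = 28 / 2
midsegment = 14

14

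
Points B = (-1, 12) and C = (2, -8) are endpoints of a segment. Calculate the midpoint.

The midpoint is the point halfway along the segment.
Move half the horizontal distance: -1 + (2 - -1)/2 = -1 + 3/2 = 1/2
Move half the vertical distance: 12 + (-8 - 12)/2 = 12 + -20/2 = 2
Midpoint = (1/2, 2)

(1/2, 2)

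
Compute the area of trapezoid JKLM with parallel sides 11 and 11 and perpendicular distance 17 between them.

A trapezoid's area equals the midsegment times the height.
The midsegment is (11 + 11) / 2 = 11.
Area = 11 * 17 = 187.

187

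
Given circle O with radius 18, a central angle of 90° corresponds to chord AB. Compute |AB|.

Drop a perpendicular from the center to the chord, bisecting both the chord and the central angle.
Each half-chord = r sin(θ/2) = 18 sin(45°).
The full chord = 2 × 18 × sin(45°) = 18*sqrt(2).

18*sqrt(2)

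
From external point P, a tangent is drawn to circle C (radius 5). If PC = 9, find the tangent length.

The tangent, radius, and line from the external point to the center form a right triangle.
The right angle is where the tangent meets the radius.
By the Pythagorean theorem: tangent² + 5² = 9²
tangent² = 81 - 25 = 56
tangent = 2*sqrt(14)

2*sqrt(14)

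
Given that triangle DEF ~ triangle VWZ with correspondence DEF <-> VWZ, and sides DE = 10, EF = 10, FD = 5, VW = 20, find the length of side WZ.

k = 20/10 = 2. WZ = 2 * 10 = 20.

20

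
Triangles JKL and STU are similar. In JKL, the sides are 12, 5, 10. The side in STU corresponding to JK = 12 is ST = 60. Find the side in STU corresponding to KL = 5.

k = 60/12 = 5. TU = 5 * 5 = 25.

25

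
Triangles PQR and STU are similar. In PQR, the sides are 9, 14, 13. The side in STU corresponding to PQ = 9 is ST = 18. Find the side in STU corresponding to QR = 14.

Since the triangles are similar, the ratio of corresponding sides is constant.
Scale factor k = ST / PQ = 18 / 9 = 2
TU = k * QR = 2 * 14 = 28

28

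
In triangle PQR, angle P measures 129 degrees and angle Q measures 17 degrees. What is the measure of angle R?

By the triangle angle sum property, the three interior angles of any triangle add up to 180°.
We know angle P = 129° and angle Q = 17°, so their sum is 146°.
Therefore angle R = 180° - 146° = 34°.

34 degrees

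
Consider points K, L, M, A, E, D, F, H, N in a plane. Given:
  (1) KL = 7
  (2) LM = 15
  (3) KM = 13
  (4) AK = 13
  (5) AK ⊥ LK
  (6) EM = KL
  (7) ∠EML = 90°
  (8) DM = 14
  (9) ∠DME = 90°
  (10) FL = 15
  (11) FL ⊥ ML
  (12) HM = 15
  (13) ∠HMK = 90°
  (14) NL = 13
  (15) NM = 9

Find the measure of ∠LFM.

Step 1: By the law of cosines on triangle FLM: FM² = 15² + 15² − 2·15·15·cos(90°) = 450, so FM = 15·√2.
Step 2: By the inverse law of cosines on triangle LFM: cos(∠LFM) = (15² + (15·√2)² − 15²) / (2·15·15·√2) = 450/636.4 = 0.7071, so ∠LFM = 45°.

Therefore, the measure of angle ∠LFM = 45°.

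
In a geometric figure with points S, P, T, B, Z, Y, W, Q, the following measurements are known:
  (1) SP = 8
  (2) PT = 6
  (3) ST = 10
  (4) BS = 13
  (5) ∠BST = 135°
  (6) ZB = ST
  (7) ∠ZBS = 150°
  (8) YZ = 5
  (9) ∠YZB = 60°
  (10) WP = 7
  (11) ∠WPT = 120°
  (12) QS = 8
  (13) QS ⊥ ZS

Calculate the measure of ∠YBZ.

From the given relations: ZB = ST = 10.
Step 1: By the law of cosines on triangle BZY: BY² = 10² + 5² − 2·10·5·cos(60°) = 75, so BY = 5·√3.
Step 2: By the inverse law of cosines on triangle YBZ: cos(∠YBZ) = ((5·√3)² + 10² − 5²) / (2·5·√3·10) = 150/173.21 = 0.866, so ∠YBZ = 30°.

Therefore, the measure of angle ∠YBZ = 30°.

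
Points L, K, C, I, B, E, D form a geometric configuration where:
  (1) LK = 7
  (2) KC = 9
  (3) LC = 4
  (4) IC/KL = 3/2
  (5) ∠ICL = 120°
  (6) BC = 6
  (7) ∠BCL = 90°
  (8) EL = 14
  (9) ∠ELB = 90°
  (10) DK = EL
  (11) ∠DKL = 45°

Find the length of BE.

Step 1: By the law of cosines on triangle LCB: LB² = 4² + 6² − 2·4·6·cos(90°) = 52, so LB = 2·√13.
Step 2: By the law of cosines on triangle BLE: BE² = (2·√13)² + 14² − 2·2·√13·14·cos(90°) = 248, so BE = 2·√62.

Therefore, the length of BE = 2·√62.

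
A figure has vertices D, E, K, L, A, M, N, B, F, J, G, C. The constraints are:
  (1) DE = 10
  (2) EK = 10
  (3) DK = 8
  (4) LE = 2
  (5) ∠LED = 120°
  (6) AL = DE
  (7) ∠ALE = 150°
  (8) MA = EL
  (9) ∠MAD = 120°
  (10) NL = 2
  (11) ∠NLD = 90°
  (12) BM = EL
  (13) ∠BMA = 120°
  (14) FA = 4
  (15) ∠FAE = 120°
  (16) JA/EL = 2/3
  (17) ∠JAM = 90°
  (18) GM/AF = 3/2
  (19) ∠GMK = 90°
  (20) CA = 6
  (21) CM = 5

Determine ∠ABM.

From the given relations: BM = EL = 2; MA = EL = 2.
Step 1: By the law of cosines on triangle BMA: BA² = 2² + 2² − 2·2·2·cos(120°) = 12, so BA = 2·√3.
Step 2: By the inverse law of cosines on triangle ABM: cos(∠ABM) = ((2·√3)² + 2² − 2²) / (2·2·√3·2) = 12/13.86 = 0.866, so ∠ABM = 30°.

Therefore, the measure of angle ∠ABM = 30°.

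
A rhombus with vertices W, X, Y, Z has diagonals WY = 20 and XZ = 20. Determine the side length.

The diagonals of a rhombus bisect each other at right angles.
Half-diagonals: 20/2 = 10 and 20/2 = 10
side = sqrt(10^2 + 10^2)
side = sqrt(100 + 100)
side = sqrt(200) = 10*sqrt(2)

10*sqrt(2)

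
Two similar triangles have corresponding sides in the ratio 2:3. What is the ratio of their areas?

Area ratio = (side ratio)^2 = (2/3)^2 = 4:9.

4:9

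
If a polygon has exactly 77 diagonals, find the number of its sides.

Using d = n(n - 3)/2, we solve 77 = n(n - 3)/2.
So n(n - 3) = 154.
Testing n = 14: 14 * 11 = 154 = 154. Correct.
The polygon has 14 sides.

14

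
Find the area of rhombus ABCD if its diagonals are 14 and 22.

The diagonals of a rhombus divide it into four right triangles.
Each triangle has legs 14/ 2 = 7 and 22/2 = 11, so each has area (1/2)*7*11 = 77/2.
Four such triangles give total area = (d1 * d2) / 2 = 154.

154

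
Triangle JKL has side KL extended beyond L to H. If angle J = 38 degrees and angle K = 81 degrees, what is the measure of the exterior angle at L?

By the exterior angle theorem, an exterior angle of a triangle equals the sum of the two remote interior angles.
Exterior angle = angle J + angle K
Exterior angle = 38 + 81 = 119 degrees

119 degrees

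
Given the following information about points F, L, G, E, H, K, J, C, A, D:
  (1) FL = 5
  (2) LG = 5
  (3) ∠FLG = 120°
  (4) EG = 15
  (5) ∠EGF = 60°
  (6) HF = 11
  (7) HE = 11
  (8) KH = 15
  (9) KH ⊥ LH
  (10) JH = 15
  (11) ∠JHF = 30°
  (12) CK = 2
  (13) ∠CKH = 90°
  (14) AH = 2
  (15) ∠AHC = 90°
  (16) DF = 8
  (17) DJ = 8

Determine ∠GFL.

Step 1: By the law of cosines on triangle FLG: FG² = 5² + 5² − 2·5·5·cos(120°) = 75, so FG = 5·√3.
Step 2: By the inverse law of cosines on triangle GFL: cos(∠GFL) = ((5·√3)² + 5² − 5²) / (2·5·√3·5) = 75/86.6 = 0.866, so ∠GFL = 30°.

Therefore, the measure of angle ∠GFL = 30°.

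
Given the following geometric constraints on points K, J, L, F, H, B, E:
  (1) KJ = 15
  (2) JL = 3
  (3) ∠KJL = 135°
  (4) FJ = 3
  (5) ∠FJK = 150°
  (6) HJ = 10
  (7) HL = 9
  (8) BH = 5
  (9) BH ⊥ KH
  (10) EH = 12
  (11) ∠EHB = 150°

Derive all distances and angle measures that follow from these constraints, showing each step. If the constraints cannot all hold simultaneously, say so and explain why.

The constraints are consistent.

Step 1: From KJ = 15, JL = 3, and ∠KJL = 135°, by the law of cosines:
  KL² = KJ² + JL² - 2·KJ·JL·cos(135°) = 225 + 9 + 63.64 = 297.6
  KL ≈ 17.25

Step 2: From KJ = 15, JF = 3, and ∠KJF = 150°, by the law of cosines:
  KF² = KJ² + JF² - 2·KJ·JF·cos(150°) = 225 + 9 + 77.94 = 311.9
  KF ≈ 17.66

Step 3: From BH = 5, HE = 12, and ∠BHE = 150°, by the law of cosines:
  BE² = BH² + HE² - 2·BH·HE·cos(150°) = 25 + 144 + 103.9 = 272.9
  BE ≈ 16.52

Step 4: From JH = 10, JL = 3, HL = 9, by the inverse law of cosines:
  cos(∠HJL) = (JH² + JL² - HL²) / (2·JH·JL)
  ∠HJL = 62.18°

Step 5: From LH = 9, LJ = 3, HJ = 10, by the inverse law of cosines:
  cos(∠HLJ) = (LH² + LJ² - HJ²) / (2·LH·LJ)
  ∠HLJ = 100.67°

Step 6: From HJ = 10, HL = 9, JL = 3, by the inverse law of cosines:
  cos(∠JHL) = (HJ² + HL² - JL²) / (2·HJ·HL)
  ∠JHL = 17.15°

Step 7: From KF = 17.66, KJ = 15, FJ = 3, by the inverse law of cosines:
  cos(∠FKJ) = (KF² + KJ² - FJ²) / (2·KF·KJ)
  ∠FKJ = 4.87°

Step 8: From KJ = 15, KL = 17.25, JL = 3, by the inverse law of cosines:
  cos(∠JKL) = (KJ² + KL² - JL²) / (2·KJ·KL)
  ∠JKL = 7.06°

Step 9: From LJ = 3, LK = 17.25, JK = 15, by the inverse law of cosines:
  cos(∠JLK) = (LJ² + LK² - JK²) / (2·LJ·LK)
  ∠JLK = 37.94°

Step 10: From FJ = 3, FK = 17.66, JK = 15, by the inverse law of cosines:
  cos(∠JFK) = (FJ² + FK² - JK²) / (2·FJ·FK)
  ∠JFK = 25.13°

Step 11: From BE = 16.52, BH = 5, EH = 12, by the inverse law of cosines:
  cos(∠EBH) = (BE² + BH² - EH²) / (2·BE·BH)
  ∠EBH = 21.3°

Step 12: From EB = 16.52, EH = 12, BH = 5, by the inverse law of cosines:
  cos(∠BEH) = (EB² + EH² - BH²) / (2·EB·EH)
  ∠BEH = 8.7°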